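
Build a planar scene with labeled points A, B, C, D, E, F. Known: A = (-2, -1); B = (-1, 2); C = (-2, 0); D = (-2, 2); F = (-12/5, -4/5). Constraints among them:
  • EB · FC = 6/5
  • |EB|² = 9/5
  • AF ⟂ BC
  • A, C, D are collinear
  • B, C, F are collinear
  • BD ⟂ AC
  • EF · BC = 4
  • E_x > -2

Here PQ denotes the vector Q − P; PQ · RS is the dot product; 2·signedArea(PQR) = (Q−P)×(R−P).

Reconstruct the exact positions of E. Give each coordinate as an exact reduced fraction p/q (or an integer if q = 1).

E = (-8/5, 4/5)

1. E_x = -8/5  [line -2/5·x + -4/5·y + 0 = 0 ∩ |EB|² = 9/5]
2. E_y = 4/5  [line -2/5·x + -4/5·y + 0 = 0 ∩ |EB|² = 9/5]
   → E = (-8/5, 4/5)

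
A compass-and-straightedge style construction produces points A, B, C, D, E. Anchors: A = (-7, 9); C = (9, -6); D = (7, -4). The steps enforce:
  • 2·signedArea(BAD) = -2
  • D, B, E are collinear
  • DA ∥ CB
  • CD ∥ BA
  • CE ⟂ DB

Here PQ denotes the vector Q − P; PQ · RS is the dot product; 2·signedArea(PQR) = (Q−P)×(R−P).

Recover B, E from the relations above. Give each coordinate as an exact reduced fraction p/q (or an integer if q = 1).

B = (-5, 7)
E = (2407/265, -1566/265)

1. B_x = -5  [CD ∥ BA ∩ DA ∥ CB]
2. B_y = 7  [CD ∥ BA ∩ DA ∥ CB]
   → B = (-5, 7)
3. E_x = 2407/265  [D, B, E are collinear ∩ CE ⟂ DB]
4. E_y = -1566/265  [D, B, E are collinear ∩ CE ⟂ DB]
   → E = (2407/265, -1566/265)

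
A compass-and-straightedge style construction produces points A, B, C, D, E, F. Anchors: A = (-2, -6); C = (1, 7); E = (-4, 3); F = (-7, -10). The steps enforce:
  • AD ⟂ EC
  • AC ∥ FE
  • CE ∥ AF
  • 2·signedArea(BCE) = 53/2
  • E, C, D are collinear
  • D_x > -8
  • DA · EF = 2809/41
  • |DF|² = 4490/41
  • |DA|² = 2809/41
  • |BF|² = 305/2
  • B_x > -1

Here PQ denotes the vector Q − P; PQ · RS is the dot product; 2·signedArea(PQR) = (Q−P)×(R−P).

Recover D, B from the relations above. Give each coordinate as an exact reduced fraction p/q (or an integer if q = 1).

1. D_x = -294/41  [E, C, D are collinear ∩ AD ⟂ EC]
2. D_y = 19/41  [E, C, D are collinear ∩ AD ⟂ EC]
   → D = (-294/41, 19/41)
3. B_x = -1/2  [line 4·x + -5·y + 9/2 = 0 ∩ |BF|² = 305/2]
4. B_y = 1/2  [line 4·x + -5·y + 9/2 = 0 ∩ |BF|² = 305/2]
   → B = (-1/2, 1/2)

B = (-1/2, 1/2)
D = (-294/41, 19/41)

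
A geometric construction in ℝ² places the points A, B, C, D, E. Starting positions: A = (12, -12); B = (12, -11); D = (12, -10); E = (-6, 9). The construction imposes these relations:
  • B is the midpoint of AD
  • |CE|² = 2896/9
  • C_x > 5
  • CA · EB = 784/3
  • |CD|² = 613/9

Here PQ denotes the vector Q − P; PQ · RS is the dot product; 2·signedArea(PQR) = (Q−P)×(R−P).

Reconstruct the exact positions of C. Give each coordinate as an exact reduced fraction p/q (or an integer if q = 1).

C = (6, -13/3)

1. C_x = 6  [line -18·x + 20·y + 584/3 = 0 ∩ |CE|² = 2896/9]
2. C_y = -13/3  [line -18·x + 20·y + 584/3 = 0 ∩ |CE|² = 2896/9]
   → C = (6, -13/3)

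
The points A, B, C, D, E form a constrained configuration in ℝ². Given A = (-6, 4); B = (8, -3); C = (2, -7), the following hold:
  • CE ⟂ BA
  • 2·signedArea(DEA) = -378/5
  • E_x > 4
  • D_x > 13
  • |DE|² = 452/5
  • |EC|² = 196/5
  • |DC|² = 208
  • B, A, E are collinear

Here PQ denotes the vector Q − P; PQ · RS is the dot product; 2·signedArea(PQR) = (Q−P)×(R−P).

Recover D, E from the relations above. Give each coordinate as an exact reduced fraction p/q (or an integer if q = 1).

D = (14, 1)
E = (24/5, -7/5)

1. E_x = 24/5  [B, A, E are collinear ∩ CE ⟂ BA]
2. E_y = -7/5  [B, A, E are collinear ∩ CE ⟂ BA]
   → E = (24/5, -7/5)
3. D_x = 14  [line -27/5·x + -54/5·y + 432/5 = 0 ∩ |DE|² = 452/5]
4. D_y = 1  [line -27/5·x + -54/5·y + 432/5 = 0 ∩ |DE|² = 452/5]
   → D = (14, 1)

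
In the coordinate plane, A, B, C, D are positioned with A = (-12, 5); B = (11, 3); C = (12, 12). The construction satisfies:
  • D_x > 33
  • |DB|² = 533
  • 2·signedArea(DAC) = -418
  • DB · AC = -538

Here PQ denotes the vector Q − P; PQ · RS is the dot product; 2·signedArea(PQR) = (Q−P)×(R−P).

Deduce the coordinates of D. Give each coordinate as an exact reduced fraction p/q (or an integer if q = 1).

D = (34, 1)

1. D_x = 34  [DB · AC = -538 ∩ 2·signedArea(DAC) = -418]
2. D_y = 1  [DB · AC = -538 ∩ 2·signedArea(DAC) = -418]
   → D = (34, 1)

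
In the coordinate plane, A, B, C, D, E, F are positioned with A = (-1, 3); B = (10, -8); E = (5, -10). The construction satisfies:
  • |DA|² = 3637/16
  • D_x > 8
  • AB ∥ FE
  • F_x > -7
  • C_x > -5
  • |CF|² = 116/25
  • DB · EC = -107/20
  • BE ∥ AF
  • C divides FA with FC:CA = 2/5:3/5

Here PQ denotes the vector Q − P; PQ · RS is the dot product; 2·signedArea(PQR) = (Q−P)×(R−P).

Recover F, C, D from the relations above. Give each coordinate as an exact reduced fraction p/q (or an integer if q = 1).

C = (-4, 9/5)
D = (35/4, -17/2)
F = (-6, 1)

1. F_x = -6  [AB ∥ FE ∩ BE ∥ AF]
2. F_y = 1  [AB ∥ FE ∩ BE ∥ AF]
   → F = (-6, 1)
3. C_x = -4  [C divides FA with FC:CA = 2/5:3/5]
4. C_y = 9/5  [C divides FA with FC:CA = 2/5:3/5]
   → C = (-4, 9/5)
5. D_x = 35/4  [line 9·x + -59/5·y + -3581/20 = 0 ∩ |DA|² = 3637/16]
6. D_y = -17/2  [line 9·x + -59/5·y + -3581/20 = 0 ∩ |DA|² = 3637/16]
   → D = (35/4, -17/2)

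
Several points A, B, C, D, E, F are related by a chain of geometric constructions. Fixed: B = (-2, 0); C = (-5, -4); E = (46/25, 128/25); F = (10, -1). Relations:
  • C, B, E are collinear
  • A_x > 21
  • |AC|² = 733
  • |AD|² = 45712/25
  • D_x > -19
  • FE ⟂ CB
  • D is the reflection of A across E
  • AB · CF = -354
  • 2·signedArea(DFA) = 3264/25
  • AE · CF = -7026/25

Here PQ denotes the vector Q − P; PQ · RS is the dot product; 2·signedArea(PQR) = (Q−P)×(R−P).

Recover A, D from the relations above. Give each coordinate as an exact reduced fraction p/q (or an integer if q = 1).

1. A_x = 22  [line -15·x + -3·y + 324 = 0 ∩ |AC|² = 733]
2. A_y = -2  [line -15·x + -3·y + 324 = 0 ∩ |AC|² = 733]
   → A = (22, -2)
3. D_x = -458/25  [D is the reflection of A across E]
4. D_y = 306/25  [D is the reflection of A across E]
   → D = (-458/25, 306/25)

A = (22, -2)
D = (-458/25, 306/25)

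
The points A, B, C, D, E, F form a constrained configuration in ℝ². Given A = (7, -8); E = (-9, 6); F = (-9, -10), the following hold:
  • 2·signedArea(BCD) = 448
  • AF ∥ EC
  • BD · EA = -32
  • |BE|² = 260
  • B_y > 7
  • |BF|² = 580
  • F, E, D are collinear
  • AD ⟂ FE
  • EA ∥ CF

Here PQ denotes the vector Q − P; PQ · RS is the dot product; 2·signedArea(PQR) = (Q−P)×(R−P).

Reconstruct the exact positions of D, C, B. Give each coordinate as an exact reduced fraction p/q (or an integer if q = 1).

B = (7, 8)
C = (-25, 4)
D = (-9, -8)

1. D_x = -9  [F, E, D are collinear ∩ AD ⟂ FE]
2. D_y = -8  [F, E, D are collinear ∩ AD ⟂ FE]
   → D = (-9, -8)
3. C_x = -25  [EA ∥ CF ∩ AF ∥ EC]
4. C_y = 4  [EA ∥ CF ∩ AF ∥ EC]
   → C = (-25, 4)
5. B_x = 7  [BD · EA = -32 ∩ 2·signedArea(BCD) = 448]
6. B_y = 8  [BD · EA = -32 ∩ 2·signedArea(BCD) = 448]
   → B = (7, 8)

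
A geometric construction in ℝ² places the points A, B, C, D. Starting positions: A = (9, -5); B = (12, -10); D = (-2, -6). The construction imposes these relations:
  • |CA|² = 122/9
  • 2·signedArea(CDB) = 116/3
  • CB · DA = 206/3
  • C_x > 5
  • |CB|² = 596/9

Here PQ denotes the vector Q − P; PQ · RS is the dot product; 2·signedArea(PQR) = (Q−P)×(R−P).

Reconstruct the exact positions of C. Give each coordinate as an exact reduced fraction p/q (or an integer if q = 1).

1. C_x = 16/3  [2·signedArea(CDB) = 116/3 ∩ CB · DA = 206/3]
2. C_y = -16/3  [2·signedArea(CDB) = 116/3 ∩ CB · DA = 206/3]
   → C = (16/3, -16/3)

C = (16/3, -16/3)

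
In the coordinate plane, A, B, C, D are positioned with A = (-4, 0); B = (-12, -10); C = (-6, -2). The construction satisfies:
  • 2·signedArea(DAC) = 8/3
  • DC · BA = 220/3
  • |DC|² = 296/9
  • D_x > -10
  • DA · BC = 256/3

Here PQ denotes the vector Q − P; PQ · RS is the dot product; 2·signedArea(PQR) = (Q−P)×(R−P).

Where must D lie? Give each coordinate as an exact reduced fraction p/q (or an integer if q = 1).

D = (-28/3, -20/3)

1. D_x = -28/3  [DC · BA = 220/3 ∩ DA · BC = 256/3]
2. D_y = -20/3  [DC · BA = 220/3 ∩ DA · BC = 256/3]
   → D = (-28/3, -20/3)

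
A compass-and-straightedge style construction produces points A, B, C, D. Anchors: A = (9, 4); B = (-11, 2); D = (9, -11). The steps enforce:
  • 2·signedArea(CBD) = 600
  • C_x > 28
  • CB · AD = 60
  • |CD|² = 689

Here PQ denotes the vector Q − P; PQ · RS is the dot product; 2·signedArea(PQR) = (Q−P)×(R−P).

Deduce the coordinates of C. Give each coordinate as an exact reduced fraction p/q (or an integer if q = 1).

1. C_x = 29  [CB · AD = 60 ∩ 2·signedArea(CBD) = 600]
2. C_y = 6  [CB · AD = 60 ∩ 2·signedArea(CBD) = 600]
   → C = (29, 6)

C = (29, 6)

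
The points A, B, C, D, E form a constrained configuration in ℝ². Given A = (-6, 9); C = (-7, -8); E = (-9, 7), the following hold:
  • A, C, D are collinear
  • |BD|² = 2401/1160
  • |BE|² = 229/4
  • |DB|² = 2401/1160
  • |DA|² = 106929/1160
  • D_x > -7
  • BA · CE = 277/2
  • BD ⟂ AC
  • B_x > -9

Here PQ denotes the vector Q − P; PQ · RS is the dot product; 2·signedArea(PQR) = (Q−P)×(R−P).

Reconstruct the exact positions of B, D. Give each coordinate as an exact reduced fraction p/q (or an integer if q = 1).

B = (-8, -1/2)
D = (-3807/580, -339/580)

1. B_x = -8  [line 2·x + -15·y + 17/2 = 0 ∩ |BE|² = 229/4]
2. B_y = -1/2  [line 2·x + -15·y + 17/2 = 0 ∩ |BE|² = 229/4]
   → B = (-8, -1/2)
3. D_x = -3807/580  [A, C, D are collinear ∩ BD ⟂ AC]
4. D_y = -339/580  [A, C, D are collinear ∩ BD ⟂ AC]
   → D = (-3807/580, -339/580)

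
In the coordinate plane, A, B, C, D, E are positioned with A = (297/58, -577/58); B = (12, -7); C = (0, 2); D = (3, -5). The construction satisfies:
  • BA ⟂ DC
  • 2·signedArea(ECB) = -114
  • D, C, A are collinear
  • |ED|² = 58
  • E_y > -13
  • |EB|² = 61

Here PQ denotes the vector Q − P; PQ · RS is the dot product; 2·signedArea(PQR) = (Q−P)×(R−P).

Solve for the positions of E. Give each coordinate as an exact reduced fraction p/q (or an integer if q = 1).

1. E_x = 6  [line 9·x + 12·y + 90 = 0 ∩ |EB|² = 61]
2. E_y = -12  [line 9·x + 12·y + 90 = 0 ∩ |EB|² = 61]
   → E = (6, -12)

E = (6, -12)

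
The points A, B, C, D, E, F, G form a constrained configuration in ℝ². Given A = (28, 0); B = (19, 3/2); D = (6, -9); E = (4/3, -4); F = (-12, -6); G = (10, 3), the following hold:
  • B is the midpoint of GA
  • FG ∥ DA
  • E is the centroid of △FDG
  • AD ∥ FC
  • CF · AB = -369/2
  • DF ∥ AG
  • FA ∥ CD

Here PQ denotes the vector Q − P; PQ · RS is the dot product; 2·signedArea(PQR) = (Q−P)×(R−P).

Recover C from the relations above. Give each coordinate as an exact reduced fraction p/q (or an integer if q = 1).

C = (-34, -15)

1. C_x = -34  [FA ∥ CD ∩ AD ∥ FC]
2. C_y = -15  [FA ∥ CD ∩ AD ∥ FC]
   → C = (-34, -15)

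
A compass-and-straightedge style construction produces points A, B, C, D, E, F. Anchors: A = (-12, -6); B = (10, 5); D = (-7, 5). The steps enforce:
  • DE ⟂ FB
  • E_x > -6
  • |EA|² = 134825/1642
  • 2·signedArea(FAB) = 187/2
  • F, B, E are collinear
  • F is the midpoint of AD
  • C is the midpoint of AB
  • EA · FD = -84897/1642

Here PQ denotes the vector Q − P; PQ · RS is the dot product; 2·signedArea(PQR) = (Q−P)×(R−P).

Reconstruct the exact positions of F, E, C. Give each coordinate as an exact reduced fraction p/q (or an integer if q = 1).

C = (-1, -1/2)
E = (-9437/1642, 917/1642)
F = (-19/2, -1/2)

1. F_x = -19/2  [F is the midpoint of AD]
2. F_y = -1/2  [F is the midpoint of AD]
   → F = (-19/2, -1/2)
3. E_x = -9437/1642  [F, B, E are collinear ∩ DE ⟂ FB]
4. E_y = 917/1642  [F, B, E are collinear ∩ DE ⟂ FB]
   → E = (-9437/1642, 917/1642)
5. C_x = -1  [C is the midpoint of AB]
6. C_y = -1/2  [C is the midpoint of AB]
   → C = (-1, -1/2)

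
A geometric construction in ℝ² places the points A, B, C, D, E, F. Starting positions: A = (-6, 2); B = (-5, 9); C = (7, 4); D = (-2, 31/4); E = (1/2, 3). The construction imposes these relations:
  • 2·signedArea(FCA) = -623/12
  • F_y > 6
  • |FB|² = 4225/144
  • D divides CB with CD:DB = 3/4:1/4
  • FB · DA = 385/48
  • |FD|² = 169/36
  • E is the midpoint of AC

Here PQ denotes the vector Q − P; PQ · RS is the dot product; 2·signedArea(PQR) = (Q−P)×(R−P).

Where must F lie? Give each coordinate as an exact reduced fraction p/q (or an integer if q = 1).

1. F_x = 0  [FB · DA = 385/48 ∩ 2·signedArea(FCA) = -623/12]
2. F_y = 83/12  [FB · DA = 385/48 ∩ 2·signedArea(FCA) = -623/12]
   → F = (0, 83/12)

F = (0, 83/12)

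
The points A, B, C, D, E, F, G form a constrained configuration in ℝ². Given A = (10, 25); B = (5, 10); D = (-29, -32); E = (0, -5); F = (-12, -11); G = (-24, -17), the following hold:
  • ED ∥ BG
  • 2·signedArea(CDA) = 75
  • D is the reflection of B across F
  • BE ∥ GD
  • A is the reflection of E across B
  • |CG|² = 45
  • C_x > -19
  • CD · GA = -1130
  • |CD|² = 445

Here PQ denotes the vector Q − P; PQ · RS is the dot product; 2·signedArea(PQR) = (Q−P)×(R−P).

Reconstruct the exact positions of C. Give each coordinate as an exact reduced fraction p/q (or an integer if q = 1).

1. C_x = -18  [2·signedArea(CDA) = 75 ∩ CD · GA = -1130]
2. C_y = -14  [2·signedArea(CDA) = 75 ∩ CD · GA = -1130]
   → C = (-18, -14)

C = (-18, -14)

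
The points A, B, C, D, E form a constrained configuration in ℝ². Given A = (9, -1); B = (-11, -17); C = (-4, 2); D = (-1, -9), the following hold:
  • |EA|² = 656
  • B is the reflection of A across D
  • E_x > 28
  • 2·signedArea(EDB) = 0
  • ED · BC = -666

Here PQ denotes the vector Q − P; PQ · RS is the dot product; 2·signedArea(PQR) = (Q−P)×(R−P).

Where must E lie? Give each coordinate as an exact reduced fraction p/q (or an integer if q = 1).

E = (29, 15)

1. E_x = 29  [2·signedArea(EDB) = 0 ∩ ED · BC = -666]
2. E_y = 15  [2·signedArea(EDB) = 0 ∩ ED · BC = -666]
   → E = (29, 15)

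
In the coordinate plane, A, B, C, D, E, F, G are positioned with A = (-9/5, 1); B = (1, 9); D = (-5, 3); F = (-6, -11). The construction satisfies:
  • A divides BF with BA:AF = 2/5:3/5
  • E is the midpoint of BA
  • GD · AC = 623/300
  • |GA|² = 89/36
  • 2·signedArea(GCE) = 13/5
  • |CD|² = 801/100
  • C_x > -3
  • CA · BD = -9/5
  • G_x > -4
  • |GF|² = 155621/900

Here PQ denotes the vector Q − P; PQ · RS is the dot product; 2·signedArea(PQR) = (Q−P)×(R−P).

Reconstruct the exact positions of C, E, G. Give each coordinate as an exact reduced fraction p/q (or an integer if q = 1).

C = (-13/5, 3/2)
E = (-2/5, 5)
G = (-47/15, 11/6)

1. C_x = -13/5  [line 6·x + 6·y + 33/5 = 0 ∩ |CD|² = 801/100]
2. C_y = 3/2  [line 6·x + 6·y + 33/5 = 0 ∩ |CD|² = 801/100]
   → C = (-13/5, 3/2)
3. E_x = -2/5  [E is the midpoint of BA]
4. E_y = 5  [E is the midpoint of BA]
   → E = (-2/5, 5)
5. G_x = -47/15  [2·signedArea(GCE) = 13/5 ∩ GD · AC = 623/300]
6. G_y = 11/6  [2·signedArea(GCE) = 13/5 ∩ GD · AC = 623/300]
   → G = (-47/15, 11/6)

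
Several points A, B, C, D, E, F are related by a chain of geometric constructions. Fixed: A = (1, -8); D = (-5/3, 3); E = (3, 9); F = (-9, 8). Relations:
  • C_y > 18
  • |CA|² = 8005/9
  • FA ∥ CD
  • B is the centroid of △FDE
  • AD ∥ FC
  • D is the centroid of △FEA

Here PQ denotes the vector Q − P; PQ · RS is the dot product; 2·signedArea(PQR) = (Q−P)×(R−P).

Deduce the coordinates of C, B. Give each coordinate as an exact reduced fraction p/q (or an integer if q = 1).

B = (-23/9, 20/3)
C = (-35/3, 19)

1. C_x = -35/3  [FA ∥ CD ∩ AD ∥ FC]
2. C_y = 19  [FA ∥ CD ∩ AD ∥ FC]
   → C = (-35/3, 19)
3. B_x = -23/9  [B is the centroid of △FDE]
4. B_y = 20/3  [B is the centroid of △FDE]
   → B = (-23/9, 20/3)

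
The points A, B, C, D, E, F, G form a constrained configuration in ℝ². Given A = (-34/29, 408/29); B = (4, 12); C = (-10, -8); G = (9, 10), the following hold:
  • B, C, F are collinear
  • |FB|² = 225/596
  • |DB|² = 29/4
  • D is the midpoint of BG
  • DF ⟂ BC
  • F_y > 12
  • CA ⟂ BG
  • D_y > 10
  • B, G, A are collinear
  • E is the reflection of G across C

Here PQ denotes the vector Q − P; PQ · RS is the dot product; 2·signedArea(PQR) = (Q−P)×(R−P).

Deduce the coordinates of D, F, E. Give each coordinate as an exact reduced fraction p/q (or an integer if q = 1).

D = (13/2, 11)
E = (-29, -26)
F = (1297/298, 1863/149)

1. D_x = 13/2  [D is the midpoint of BG]
2. D_y = 11  [D is the midpoint of BG]
   → D = (13/2, 11)
3. F_x = 1297/298  [B, C, F are collinear ∩ DF ⟂ BC]
4. F_y = 1863/149  [B, C, F are collinear ∩ DF ⟂ BC]
   → F = (1297/298, 1863/149)
5. E_x = -29  [E is the reflection of G across C]
6. E_y = -26  [E is the reflection of G across C]
   → E = (-29, -26)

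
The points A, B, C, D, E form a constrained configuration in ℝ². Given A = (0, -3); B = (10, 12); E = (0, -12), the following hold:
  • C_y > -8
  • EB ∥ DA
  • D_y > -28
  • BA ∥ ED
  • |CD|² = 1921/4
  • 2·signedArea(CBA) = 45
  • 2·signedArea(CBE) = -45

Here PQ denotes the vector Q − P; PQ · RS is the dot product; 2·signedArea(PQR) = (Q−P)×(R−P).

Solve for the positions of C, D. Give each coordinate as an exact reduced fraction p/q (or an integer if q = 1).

1. C_x = 0  [2·signedArea(CBA) = 45 ∩ 2·signedArea(CBE) = -45]
2. C_y = -15/2  [2·signedArea(CBA) = 45 ∩ 2·signedArea(CBE) = -45]
   → C = (0, -15/2)
3. D_x = -10  [EB ∥ DA ∩ BA ∥ ED]
4. D_y = -27  [EB ∥ DA ∩ BA ∥ ED]
   → D = (-10, -27)

C = (0, -15/2)
D = (-10, -27)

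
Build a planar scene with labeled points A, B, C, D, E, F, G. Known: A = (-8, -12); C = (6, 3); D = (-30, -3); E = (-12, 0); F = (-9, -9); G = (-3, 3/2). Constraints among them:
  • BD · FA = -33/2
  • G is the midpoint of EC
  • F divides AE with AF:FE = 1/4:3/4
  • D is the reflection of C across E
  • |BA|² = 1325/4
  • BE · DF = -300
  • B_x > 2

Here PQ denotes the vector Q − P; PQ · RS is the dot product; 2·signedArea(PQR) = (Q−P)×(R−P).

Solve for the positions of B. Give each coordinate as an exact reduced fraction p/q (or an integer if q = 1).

1. B_x = 3  [BE · DF = -300 ∩ BD · FA = -33/2]
2. B_y = 5/2  [BE · DF = -300 ∩ BD · FA = -33/2]
   → B = (3, 5/2)

B = (3, 5/2)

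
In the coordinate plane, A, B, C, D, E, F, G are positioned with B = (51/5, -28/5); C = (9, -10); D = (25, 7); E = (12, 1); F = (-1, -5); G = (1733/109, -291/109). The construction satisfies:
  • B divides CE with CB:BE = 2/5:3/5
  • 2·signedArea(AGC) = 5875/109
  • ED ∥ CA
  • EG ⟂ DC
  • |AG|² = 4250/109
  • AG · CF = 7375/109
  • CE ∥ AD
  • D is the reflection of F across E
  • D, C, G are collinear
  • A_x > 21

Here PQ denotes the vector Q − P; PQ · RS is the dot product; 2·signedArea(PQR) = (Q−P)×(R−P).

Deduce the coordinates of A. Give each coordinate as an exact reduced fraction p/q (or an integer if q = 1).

1. A_x = 22  [CE ∥ AD ∩ ED ∥ CA]
2. A_y = -4  [CE ∥ AD ∩ ED ∥ CA]
   → A = (22, -4)

A = (22, -4)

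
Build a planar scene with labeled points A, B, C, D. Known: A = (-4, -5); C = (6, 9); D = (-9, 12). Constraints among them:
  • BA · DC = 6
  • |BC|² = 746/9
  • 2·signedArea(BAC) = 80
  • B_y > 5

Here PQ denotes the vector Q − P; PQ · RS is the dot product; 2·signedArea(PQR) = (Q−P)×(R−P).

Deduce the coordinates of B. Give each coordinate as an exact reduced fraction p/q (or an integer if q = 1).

1. B_x = -7/3  [BA · DC = 6 ∩ 2·signedArea(BAC) = 80]
2. B_y = 16/3  [BA · DC = 6 ∩ 2·signedArea(BAC) = 80]
   → B = (-7/3, 16/3)

B = (-7/3, 16/3)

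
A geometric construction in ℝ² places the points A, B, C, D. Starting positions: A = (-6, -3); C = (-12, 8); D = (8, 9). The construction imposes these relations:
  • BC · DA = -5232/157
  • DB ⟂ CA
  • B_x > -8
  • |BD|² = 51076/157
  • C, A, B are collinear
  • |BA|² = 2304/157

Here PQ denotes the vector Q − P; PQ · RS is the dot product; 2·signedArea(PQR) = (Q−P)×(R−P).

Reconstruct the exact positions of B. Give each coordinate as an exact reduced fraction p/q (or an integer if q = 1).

1. B_x = -1230/157  [C, A, B are collinear ∩ DB ⟂ CA]
2. B_y = 57/157  [C, A, B are collinear ∩ DB ⟂ CA]
   → B = (-1230/157, 57/157)

B = (-1230/157, 57/157)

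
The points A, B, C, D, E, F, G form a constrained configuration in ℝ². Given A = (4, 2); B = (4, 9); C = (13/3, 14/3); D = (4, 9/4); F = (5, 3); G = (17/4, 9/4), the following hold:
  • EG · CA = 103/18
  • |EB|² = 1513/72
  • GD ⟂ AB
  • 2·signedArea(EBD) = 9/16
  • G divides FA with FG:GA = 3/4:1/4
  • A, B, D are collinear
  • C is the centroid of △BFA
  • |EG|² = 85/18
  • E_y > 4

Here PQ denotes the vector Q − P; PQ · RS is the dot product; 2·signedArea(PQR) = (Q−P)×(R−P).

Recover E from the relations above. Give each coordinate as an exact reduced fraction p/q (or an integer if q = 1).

1. E_x = 49/12  [2·signedArea(EBD) = 9/16 ∩ EG · CA = 103/18]
2. E_y = 53/12  [2·signedArea(EBD) = 9/16 ∩ EG · CA = 103/18]
   → E = (49/12, 53/12)

E = (49/12, 53/12)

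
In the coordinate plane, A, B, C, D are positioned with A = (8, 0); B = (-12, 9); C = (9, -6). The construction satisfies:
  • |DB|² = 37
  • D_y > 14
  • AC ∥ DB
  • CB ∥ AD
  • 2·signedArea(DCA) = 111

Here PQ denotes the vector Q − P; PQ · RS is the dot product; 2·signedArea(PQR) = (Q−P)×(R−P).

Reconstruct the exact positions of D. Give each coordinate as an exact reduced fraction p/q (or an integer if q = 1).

1. D_x = -13  [AC ∥ DB ∩ CB ∥ AD]
2. D_y = 15  [AC ∥ DB ∩ CB ∥ AD]
   → D = (-13, 15)

D = (-13, 15)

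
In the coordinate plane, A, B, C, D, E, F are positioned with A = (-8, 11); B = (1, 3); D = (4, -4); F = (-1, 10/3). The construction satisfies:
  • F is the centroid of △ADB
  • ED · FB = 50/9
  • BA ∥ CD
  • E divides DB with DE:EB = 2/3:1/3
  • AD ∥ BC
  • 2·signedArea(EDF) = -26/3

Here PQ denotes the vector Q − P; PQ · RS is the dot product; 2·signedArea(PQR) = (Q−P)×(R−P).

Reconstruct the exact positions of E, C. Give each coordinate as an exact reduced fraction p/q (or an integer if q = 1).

1. E_x = 2  [E divides DB with DE:EB = 2/3:1/3]
2. E_y = 2/3  [E divides DB with DE:EB = 2/3:1/3]
   → E = (2, 2/3)
3. C_x = 13  [BA ∥ CD ∩ AD ∥ BC]
4. C_y = -12  [BA ∥ CD ∩ AD ∥ BC]
   → C = (13, -12)

C = (13, -12)
E = (2, 2/3)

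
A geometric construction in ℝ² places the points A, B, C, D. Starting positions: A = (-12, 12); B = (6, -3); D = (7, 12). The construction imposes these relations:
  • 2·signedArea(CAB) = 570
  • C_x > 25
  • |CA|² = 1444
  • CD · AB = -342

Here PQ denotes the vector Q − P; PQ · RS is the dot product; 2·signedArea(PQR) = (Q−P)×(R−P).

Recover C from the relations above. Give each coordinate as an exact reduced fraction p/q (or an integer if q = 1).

1. C_x = 26  [2·signedArea(CAB) = 570 ∩ CD · AB = -342]
2. C_y = 12  [2·signedArea(CAB) = 570 ∩ CD · AB = -342]
   → C = (26, 12)

C = (26, 12)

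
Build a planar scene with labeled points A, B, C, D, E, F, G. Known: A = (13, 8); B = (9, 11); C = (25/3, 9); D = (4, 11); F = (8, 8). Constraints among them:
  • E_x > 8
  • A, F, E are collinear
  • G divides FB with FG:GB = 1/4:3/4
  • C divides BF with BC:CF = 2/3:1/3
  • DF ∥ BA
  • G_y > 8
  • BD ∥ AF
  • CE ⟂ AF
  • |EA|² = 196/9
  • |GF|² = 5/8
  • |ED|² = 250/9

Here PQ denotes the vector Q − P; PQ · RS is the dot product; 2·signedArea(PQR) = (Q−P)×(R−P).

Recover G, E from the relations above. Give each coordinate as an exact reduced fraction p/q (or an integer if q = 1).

1. G_x = 33/4  [G divides FB with FG:GB = 1/4:3/4]
2. G_y = 35/4  [G divides FB with FG:GB = 1/4:3/4]
   → G = (33/4, 35/4)
3. E_x = 25/3  [A, F, E are collinear ∩ CE ⟂ AF]
4. E_y = 8  [A, F, E are collinear ∩ CE ⟂ AF]
   → E = (25/3, 8)

E = (25/3, 8)
G = (33/4, 35/4)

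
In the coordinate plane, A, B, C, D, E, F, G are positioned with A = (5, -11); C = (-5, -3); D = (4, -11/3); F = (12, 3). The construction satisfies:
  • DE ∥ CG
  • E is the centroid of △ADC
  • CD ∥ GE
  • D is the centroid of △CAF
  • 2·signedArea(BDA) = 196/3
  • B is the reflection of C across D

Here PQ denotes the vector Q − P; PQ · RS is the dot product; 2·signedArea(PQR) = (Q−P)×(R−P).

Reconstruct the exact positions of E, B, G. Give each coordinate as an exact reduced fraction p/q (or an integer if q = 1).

1. E_x = 4/3  [E is the centroid of △ADC]
2. E_y = -53/9  [E is the centroid of △ADC]
   → E = (4/3, -53/9)
3. B_x = 13  [B is the reflection of C across D]
4. B_y = -13/3  [B is the reflection of C across D]
   → B = (13, -13/3)
5. G_x = -23/3  [CD ∥ GE ∩ DE ∥ CG]
6. G_y = -47/9  [CD ∥ GE ∩ DE ∥ CG]
   → G = (-23/3, -47/9)

B = (13, -13/3)
E = (4/3, -53/9)
G = (-23/3, -47/9)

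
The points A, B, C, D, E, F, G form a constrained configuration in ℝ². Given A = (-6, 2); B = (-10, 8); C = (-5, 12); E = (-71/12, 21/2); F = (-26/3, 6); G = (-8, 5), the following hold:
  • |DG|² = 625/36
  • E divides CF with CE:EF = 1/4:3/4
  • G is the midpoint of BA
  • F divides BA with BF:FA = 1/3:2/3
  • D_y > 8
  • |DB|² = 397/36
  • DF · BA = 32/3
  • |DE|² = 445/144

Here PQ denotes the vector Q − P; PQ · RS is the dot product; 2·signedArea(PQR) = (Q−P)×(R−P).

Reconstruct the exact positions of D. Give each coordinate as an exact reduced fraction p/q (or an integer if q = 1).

D = (-41/6, 9)

1. D_x = -41/6  [line -4·x + 6·y + -244/3 = 0 ∩ |DG|² = 625/36]
2. D_y = 9  [line -4·x + 6·y + -244/3 = 0 ∩ |DG|² = 625/36]
   → D = (-41/6, 9)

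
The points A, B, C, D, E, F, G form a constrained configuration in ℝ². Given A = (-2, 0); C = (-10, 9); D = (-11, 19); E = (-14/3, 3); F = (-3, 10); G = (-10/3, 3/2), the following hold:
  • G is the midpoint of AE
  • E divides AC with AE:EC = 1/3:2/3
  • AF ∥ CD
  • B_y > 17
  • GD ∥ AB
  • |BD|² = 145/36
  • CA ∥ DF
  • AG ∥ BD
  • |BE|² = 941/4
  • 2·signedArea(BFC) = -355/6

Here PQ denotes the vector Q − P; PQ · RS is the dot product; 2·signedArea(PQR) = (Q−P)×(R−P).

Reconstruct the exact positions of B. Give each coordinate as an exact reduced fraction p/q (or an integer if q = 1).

1. B_x = -29/3  [AG ∥ BD ∩ GD ∥ AB]
2. B_y = 35/2  [AG ∥ BD ∩ GD ∥ AB]
   → B = (-29/3, 35/2)

B = (-29/3, 35/2)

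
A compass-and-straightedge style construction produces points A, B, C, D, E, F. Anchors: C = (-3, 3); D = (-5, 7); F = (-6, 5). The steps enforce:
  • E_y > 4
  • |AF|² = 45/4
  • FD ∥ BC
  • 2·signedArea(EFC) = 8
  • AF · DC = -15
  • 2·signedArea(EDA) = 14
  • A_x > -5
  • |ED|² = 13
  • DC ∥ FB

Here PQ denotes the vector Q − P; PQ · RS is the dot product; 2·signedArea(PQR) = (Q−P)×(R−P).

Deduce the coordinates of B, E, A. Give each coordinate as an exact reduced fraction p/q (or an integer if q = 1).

1. B_x = -4  [FD ∥ BC ∩ DC ∥ FB]
2. B_y = 1  [FD ∥ BC ∩ DC ∥ FB]
   → B = (-4, 1)
3. A_x = -9/2  [line -2·x + 4·y + -17 = 0 ∩ |AF|² = 45/4]
4. A_y = 2  [line -2·x + 4·y + -17 = 0 ∩ |AF|² = 45/4]
   → A = (-9/2, 2)
5. E_x = -2  [2·signedArea(EFC) = 8 ∩ 2·signedArea(EDA) = 14]
6. E_y = 5  [2·signedArea(EFC) = 8 ∩ 2·signedArea(EDA) = 14]
   → E = (-2, 5)

A = (-9/2, 2)
B = (-4, 1)
E = (-2, 5)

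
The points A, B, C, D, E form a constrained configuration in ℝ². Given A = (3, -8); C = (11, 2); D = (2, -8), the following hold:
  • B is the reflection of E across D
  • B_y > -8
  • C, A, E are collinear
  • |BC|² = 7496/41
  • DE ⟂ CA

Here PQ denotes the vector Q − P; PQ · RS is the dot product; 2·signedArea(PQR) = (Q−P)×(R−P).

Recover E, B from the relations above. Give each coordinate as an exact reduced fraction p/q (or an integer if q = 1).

1. E_x = 107/41  [C, A, E are collinear ∩ DE ⟂ CA]
2. E_y = -348/41  [C, A, E are collinear ∩ DE ⟂ CA]
   → E = (107/41, -348/41)
3. B_x = 57/41  [B is the reflection of E across D]
4. B_y = -308/41  [B is the reflection of E across D]
   → B = (57/41, -308/41)

B = (57/41, -308/41)
E = (107/41, -348/41)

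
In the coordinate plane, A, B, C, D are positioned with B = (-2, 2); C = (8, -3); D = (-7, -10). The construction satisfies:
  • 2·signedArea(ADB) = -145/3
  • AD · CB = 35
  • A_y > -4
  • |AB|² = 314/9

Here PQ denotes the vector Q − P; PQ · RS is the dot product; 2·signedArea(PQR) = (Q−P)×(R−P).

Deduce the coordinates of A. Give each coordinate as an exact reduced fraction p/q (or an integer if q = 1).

A = (-1/3, -11/3)

1. A_x = -1/3  [2·signedArea(ADB) = -145/3 ∩ AD · CB = 35]
2. A_y = -11/3  [2·signedArea(ADB) = -145/3 ∩ AD · CB = 35]
   → A = (-1/3, -11/3)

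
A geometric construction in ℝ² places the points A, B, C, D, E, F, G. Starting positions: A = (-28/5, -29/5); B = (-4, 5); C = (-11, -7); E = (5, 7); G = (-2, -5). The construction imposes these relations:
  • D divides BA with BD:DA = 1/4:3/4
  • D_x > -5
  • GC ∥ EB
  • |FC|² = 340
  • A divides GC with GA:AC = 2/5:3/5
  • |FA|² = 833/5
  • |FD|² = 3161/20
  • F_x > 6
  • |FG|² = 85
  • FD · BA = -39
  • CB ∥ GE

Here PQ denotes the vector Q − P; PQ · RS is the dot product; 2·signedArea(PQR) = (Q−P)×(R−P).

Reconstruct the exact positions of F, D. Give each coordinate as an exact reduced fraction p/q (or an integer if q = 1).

D = (-22/5, 23/10)
F = (7, -3)

1. D_x = -22/5  [D divides BA with BD:DA = 1/4:3/4]
2. D_y = 23/10  [D divides BA with BD:DA = 1/4:3/4]
   → D = (-22/5, 23/10)
3. F_x = 7  [line 8/5·x + 54/5·y + 106/5 = 0 ∩ |FC|² = 340]
4. F_y = -3  [line 8/5·x + 54/5·y + 106/5 = 0 ∩ |FC|² = 340]
   → F = (7, -3)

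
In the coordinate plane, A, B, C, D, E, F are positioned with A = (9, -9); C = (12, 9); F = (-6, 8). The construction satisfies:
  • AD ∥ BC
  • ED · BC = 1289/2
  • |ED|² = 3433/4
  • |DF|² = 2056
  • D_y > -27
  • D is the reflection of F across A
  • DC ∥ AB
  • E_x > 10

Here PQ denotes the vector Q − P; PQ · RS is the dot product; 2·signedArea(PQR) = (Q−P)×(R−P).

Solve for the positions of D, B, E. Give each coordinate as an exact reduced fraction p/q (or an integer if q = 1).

B = (-3, 26)
D = (24, -26)
E = (21/2, 0)

1. D_x = 24  [D is the reflection of F across A]
2. D_y = -26  [D is the reflection of F across A]
   → D = (24, -26)
3. B_x = -3  [AD ∥ BC ∩ DC ∥ AB]
4. B_y = 26  [AD ∥ BC ∩ DC ∥ AB]
   → B = (-3, 26)
5. E_x = 21/2  [line -15·x + 17·y + 315/2 = 0 ∩ |ED|² = 3433/4]
6. E_y = 0  [line -15·x + 17·y + 315/2 = 0 ∩ |ED|² = 3433/4]
   → E = (21/2, 0)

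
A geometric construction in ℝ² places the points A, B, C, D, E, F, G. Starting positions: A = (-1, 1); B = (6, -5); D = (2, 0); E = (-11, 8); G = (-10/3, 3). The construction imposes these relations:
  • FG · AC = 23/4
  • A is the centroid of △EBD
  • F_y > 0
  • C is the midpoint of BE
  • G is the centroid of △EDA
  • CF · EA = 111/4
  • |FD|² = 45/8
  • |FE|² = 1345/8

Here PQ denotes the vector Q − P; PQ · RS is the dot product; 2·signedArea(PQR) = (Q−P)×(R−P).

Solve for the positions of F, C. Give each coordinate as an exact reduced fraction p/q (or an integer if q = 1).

1. C_x = -5/2  [C is the midpoint of BE]
2. C_y = 3/2  [C is the midpoint of BE]
   → C = (-5/2, 3/2)
3. F_x = -1/4  [FG · AC = 23/4 ∩ CF · EA = 111/4]
4. F_y = 3/4  [FG · AC = 23/4 ∩ CF · EA = 111/4]
   → F = (-1/4, 3/4)

C = (-5/2, 3/2)
F = (-1/4, 3/4)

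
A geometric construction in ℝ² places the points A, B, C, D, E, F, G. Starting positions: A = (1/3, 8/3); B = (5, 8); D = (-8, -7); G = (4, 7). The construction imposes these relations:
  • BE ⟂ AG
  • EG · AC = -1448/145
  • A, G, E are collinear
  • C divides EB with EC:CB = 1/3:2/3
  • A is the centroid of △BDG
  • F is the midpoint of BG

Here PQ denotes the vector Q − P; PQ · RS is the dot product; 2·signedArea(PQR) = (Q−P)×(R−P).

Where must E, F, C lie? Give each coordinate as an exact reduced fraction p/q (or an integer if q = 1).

1. E_x = 712/145  [A, G, E are collinear ∩ BE ⟂ AG]
2. E_y = 1171/145  [A, G, E are collinear ∩ BE ⟂ AG]
   → E = (712/145, 1171/145)
3. F_x = 9/2  [F is the midpoint of BG]
4. F_y = 15/2  [F is the midpoint of BG]
   → F = (9/2, 15/2)
5. C_x = 2149/435  [C divides EB with EC:CB = 1/3:2/3]
6. C_y = 3502/435  [C divides EB with EC:CB = 1/3:2/3]
   → C = (2149/435, 3502/435)

C = (2149/435, 3502/435)
E = (712/145, 1171/145)
F = (9/2, 15/2)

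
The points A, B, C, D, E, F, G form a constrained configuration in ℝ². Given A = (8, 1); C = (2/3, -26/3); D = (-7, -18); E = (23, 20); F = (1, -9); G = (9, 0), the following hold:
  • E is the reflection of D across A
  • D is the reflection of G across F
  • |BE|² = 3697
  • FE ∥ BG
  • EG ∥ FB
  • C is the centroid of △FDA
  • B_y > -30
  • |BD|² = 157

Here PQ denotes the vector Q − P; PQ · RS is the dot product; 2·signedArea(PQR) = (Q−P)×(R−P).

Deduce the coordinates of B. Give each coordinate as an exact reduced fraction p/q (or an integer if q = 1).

1. B_x = -13  [FE ∥ BG ∩ EG ∥ FB]
2. B_y = -29  [FE ∥ BG ∩ EG ∥ FB]
   → B = (-13, -29)

B = (-13, -29)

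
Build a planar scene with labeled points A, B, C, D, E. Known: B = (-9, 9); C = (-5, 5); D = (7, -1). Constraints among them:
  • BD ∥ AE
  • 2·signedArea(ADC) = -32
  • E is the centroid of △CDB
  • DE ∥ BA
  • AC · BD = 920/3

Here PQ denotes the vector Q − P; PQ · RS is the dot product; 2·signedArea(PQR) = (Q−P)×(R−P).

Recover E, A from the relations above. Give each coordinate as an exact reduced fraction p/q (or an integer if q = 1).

1. E_x = -7/3  [E is the centroid of △CDB]
2. E_y = 13/3  [E is the centroid of △CDB]
   → E = (-7/3, 13/3)
3. A_x = -55/3  [BD ∥ AE ∩ DE ∥ BA]
4. A_y = 43/3  [BD ∥ AE ∩ DE ∥ BA]
   → A = (-55/3, 43/3)

A = (-55/3, 43/3)
E = (-7/3, 13/3)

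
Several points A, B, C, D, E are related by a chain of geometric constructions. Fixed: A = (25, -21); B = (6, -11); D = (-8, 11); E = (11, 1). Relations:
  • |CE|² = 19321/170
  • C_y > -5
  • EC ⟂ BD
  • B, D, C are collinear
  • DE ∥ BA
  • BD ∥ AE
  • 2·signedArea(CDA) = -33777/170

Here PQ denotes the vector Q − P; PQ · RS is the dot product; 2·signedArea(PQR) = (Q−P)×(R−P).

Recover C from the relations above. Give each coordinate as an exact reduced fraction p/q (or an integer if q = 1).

C = (341/170, -803/170)

1. C_x = 341/170  [B, D, C are collinear ∩ EC ⟂ BD]
2. C_y = -803/170  [B, D, C are collinear ∩ EC ⟂ BD]
   → C = (341/170, -803/170)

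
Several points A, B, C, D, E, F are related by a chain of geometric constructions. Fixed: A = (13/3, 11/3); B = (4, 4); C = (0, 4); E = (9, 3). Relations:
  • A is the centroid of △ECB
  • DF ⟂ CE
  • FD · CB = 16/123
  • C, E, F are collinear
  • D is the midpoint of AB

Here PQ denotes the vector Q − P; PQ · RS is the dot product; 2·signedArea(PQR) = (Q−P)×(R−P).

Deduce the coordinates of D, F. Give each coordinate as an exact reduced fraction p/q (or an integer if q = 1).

1. D_x = 25/6  [D is the midpoint of AB]
2. D_y = 23/6  [D is the midpoint of AB]
   → D = (25/6, 23/6)
3. F_x = 339/82  [C, E, F are collinear ∩ DF ⟂ CE]
4. F_y = 871/246  [C, E, F are collinear ∩ DF ⟂ CE]
   → F = (339/82, 871/246)

D = (25/6, 23/6)
F = (339/82, 871/246)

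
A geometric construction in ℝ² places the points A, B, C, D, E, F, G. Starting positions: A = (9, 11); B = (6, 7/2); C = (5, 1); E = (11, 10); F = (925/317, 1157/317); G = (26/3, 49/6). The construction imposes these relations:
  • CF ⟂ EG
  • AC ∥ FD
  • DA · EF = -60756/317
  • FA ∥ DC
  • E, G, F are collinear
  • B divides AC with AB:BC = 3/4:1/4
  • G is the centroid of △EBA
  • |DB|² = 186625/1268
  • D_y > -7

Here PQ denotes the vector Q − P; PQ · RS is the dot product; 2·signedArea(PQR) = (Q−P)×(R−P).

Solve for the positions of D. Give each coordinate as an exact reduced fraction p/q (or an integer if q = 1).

D = (-343/317, -2013/317)

1. D_x = -343/317  [FA ∥ DC ∩ AC ∥ FD]
2. D_y = -2013/317  [FA ∥ DC ∩ AC ∥ FD]
   → D = (-343/317, -2013/317)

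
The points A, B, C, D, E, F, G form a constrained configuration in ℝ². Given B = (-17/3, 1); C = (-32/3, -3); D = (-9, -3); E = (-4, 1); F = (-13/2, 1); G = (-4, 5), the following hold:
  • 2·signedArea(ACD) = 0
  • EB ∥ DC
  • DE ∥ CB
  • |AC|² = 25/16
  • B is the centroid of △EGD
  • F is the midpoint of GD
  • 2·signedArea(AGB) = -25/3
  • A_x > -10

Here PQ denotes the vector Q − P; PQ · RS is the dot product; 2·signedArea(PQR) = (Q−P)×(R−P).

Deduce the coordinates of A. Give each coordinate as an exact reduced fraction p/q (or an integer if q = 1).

1. A_x = -113/12  [2·signedArea(ACD) = 0 ∩ 2·signedArea(AGB) = -25/3]
2. A_y = -3  [2·signedArea(ACD) = 0 ∩ 2·signedArea(AGB) = -25/3]
   → A = (-113/12, -3)

A = (-113/12, -3)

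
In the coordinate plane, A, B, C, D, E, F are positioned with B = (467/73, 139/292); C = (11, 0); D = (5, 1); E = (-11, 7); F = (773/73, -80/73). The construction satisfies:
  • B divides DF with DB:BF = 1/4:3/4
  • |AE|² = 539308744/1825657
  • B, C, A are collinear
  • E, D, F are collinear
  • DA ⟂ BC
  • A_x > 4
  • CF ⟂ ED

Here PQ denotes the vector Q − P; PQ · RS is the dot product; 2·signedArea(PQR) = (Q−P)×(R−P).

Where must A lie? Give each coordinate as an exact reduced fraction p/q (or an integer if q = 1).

1. A_x = 9057395/1825657  [B, C, A are collinear ∩ DA ⟂ BC]
2. A_y = 1140217/1825657  [B, C, A are collinear ∩ DA ⟂ BC]
   → A = (9057395/1825657, 1140217/1825657)

A = (9057395/1825657, 1140217/1825657)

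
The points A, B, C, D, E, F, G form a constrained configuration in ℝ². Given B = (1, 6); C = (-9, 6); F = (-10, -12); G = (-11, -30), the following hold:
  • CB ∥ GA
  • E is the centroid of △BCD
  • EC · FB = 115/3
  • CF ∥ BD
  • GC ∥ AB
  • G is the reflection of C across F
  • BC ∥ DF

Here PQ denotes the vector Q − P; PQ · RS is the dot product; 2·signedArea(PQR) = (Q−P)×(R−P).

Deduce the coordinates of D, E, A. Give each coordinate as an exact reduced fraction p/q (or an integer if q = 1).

1. D_x = 0  [BC ∥ DF ∩ CF ∥ BD]
2. D_y = -12  [BC ∥ DF ∩ CF ∥ BD]
   → D = (0, -12)
3. E_x = -8/3  [E is the centroid of △BCD]
4. E_y = 0  [E is the centroid of △BCD]
   → E = (-8/3, 0)
5. A_x = -1  [GC ∥ AB ∩ CB ∥ GA]
6. A_y = -30  [GC ∥ AB ∩ CB ∥ GA]
   → A = (-1, -30)

A = (-1, -30)
D = (0, -12)
E = (-8/3, 0)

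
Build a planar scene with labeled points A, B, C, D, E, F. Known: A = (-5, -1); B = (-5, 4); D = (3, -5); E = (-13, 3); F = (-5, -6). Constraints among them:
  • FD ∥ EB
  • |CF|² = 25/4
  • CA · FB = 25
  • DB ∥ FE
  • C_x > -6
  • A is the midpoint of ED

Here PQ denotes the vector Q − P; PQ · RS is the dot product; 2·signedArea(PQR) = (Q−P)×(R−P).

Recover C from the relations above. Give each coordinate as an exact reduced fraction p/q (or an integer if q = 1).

C = (-5, -7/2)

1. C_y = -7/2  [CA · FB = 25]
2. C_x = -5  [|CF|² = 25/4]
   → C = (-5, -7/2)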